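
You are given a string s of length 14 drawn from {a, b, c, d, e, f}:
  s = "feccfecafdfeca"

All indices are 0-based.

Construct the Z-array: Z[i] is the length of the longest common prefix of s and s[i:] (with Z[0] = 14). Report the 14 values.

[14, 0, 0, 0, 3, 0, 0, 0, 1, 0, 3, 0, 0, 0]

Z[0]=14
i=1: fresh scan; Z[1]=0
i=2: fresh scan; Z[2]=0
i=3: fresh scan; Z[3]=0
i=4: fresh scan; Z[4]=3 extend→box=[4,7)
i=5: min(r-i=2, Z[1]=0)=0; Z[5]=0
i=6: min(r-i=1, Z[2]=0)=0; Z[6]=0
i=7: fresh scan; Z[7]=0
i=8: fresh scan; Z[8]=1 extend→box=[8,9)
i=9: fresh scan; Z[9]=0
i=10: fresh scan; Z[10]=3 extend→box=[10,13)
i=11: min(r-i=2, Z[1]=0)=0; Z[11]=0
i=12: min(r-i=1, Z[2]=0)=0; Z[12]=0
i=13: fresh scan; Z[13]=0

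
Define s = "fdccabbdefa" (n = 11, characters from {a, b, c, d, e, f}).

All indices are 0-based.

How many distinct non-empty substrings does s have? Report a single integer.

rank | idx | suffix
   0 |  10 | a
   1 |   4 | abbdefa
   2 |   5 | bbdefa
   3 |   6 | bdefa
   4 |   3 | cabbdefa
   5 |   2 | ccabbdefa
   6 |   1 | dccabbdefa
   7 |   7 | defa
   8 |   8 | efa
   9 |   9 | fa
  10 |   0 | fdccabbdefa

SA = [10, 4, 5, 6, 3, 2, 1, 7, 8, 9, 0]
rank  pair      lcp
   1  s[10:],s[4:]  1  'a'
   2  s[4:],s[5:]  0  ''
   3  s[5:],s[6:]  1  'b'
   4  s[6:],s[3:]  0  ''
   5  s[3:],s[2:]  1  'c'
   6  s[2:],s[1:]  0  ''
   7  s[1:],s[7:]  1  'd'
   8  s[7:],s[8:]  0  ''
   9  s[8:],s[9:]  0  ''
  10  s[9:],s[0:]  1  'f'

n(n+1)/2 = 11·12/2 = 66
Σ LCP = 0 + 1 + 0 + 1 + 0 + 1 + 0 + 1 + 0 + 0 + 1 = 5
distinct = 66 − 5 = 61

61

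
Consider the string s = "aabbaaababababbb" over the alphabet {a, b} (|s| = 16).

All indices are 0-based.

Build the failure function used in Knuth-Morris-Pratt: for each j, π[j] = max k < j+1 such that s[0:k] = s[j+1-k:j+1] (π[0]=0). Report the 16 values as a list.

π[0] = 0
j=1 s[j]='a': π[1]=1 (border 'a')
j=2 s[j]='b': k: 1→0; π[2]=0 (border '')
j=3 s[j]='b': π[3]=0 (border '')
j=4 s[j]='a': π[4]=1 (border 'a')
j=5 s[j]='a': π[5]=2 (border 'aa')
j=6 s[j]='a': k: 2→1; π[6]=2 (border 'aa')
j=7 s[j]='b': π[7]=3 (border 'aab')
j=8 s[j]='a': k: 3→0; π[8]=1 (border 'a')
j=9 s[j]='b': k: 1→0; π[9]=0 (border '')
j=10 s[j]='a': π[10]=1 (border 'a')
j=11 s[j]='b': k: 1→0; π[11]=0 (border '')
j=12 s[j]='a': π[12]=1 (border 'a')
j=13 s[j]='b': k: 1→0; π[13]=0 (border '')
j=14 s[j]='b': π[14]=0 (border '')
j=15 s[j]='b': π[15]=0 (border '')

[0, 1, 0, 0, 1, 2, 2, 3, 1, 0, 1, 0, 1, 0, 0, 0]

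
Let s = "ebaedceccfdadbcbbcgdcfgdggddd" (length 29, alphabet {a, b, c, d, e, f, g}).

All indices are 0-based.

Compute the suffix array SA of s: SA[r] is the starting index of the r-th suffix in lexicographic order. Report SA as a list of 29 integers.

[11, 2, 1, 15, 13, 16, 14, 7, 5, 8, 20, 17, 28, 10, 12, 4, 19, 27, 26, 23, 0, 6, 3, 9, 21, 18, 25, 22, 24]

rank | idx | suffix
   0 |  11 | adbcbbcgdcfgdggddd
   1 |   2 | aedceccfdadbcbbcgdcfgdggddd
   2 |   1 | baedceccfdadbcbbcgdcfgdggddd
   3 |  15 | bbcgdcfgdggddd
   4 |  13 | bcbbcgdcfgdggddd
   5 |  16 | bcgdcfgdggddd
   6 |  14 | cbbcgdcfgdggddd
   7 |   7 | ccfdadbcbbcgdcfgdggddd
   8 |   5 | ceccfdadbcbbcgdcfgdggddd
   9 |   8 | cfdadbcbbcgdcfgdggddd
  10 |  20 | cfgdggddd
  11 |  17 | cgdcfgdggddd
  12 |  28 | d
  13 |  10 | dadbcbbcgdcfgdggddd
  14 |  12 | dbcbbcgdcfgdggddd
  15 |   4 | dceccfdadbcbbcgdcfgdggddd
  16 |  19 | dcfgdggddd
  17 |  27 | dd
  18 |  26 | ddd
  19 |  23 | dggddd
  20 |   0 | ebaedceccfdadbcbbcgdcfgdggddd
  21 |   6 | eccfdadbcbbcgdcfgdggddd
  22 |   3 | edceccfdadbcbbcgdcfgdggddd
  23 |   9 | fdadbcbbcgdcfgdggddd
  24 |  21 | fgdggddd
  25 |  18 | gdcfgdggddd
  26 |  25 | gddd
  27 |  22 | gdggddd
  28 |  24 | ggddd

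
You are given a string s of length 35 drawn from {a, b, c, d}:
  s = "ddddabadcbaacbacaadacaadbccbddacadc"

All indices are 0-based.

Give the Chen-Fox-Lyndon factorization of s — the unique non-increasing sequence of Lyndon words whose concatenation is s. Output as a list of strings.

emit factor 1: 'd' (i=0, period=1)
emit factor 2: 'd' (i=1, period=1)
emit factor 3: 'd' (i=2, period=1)
emit factor 4: 'd' (i=3, period=1)
emit factor 5: 'abadcb' (i=4, period=6)
emit factor 6: 'aacbacaadacaadbccbddacadc' (i=10, period=25)

["d", "d", "d", "d", "abadcb", "aacbacaadacaadbccbddacadc"]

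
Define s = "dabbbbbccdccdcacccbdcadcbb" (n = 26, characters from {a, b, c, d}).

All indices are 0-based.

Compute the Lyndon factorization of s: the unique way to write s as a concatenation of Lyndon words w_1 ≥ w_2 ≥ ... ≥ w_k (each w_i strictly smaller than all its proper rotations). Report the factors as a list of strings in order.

["d", "abbbbbccdccdcacccbdcadcbb"]

emit factor 1: 'd' (i=0, period=1)
emit factor 2: 'abbbbbccdccdcacccbdcadcbb' (i=1, period=25)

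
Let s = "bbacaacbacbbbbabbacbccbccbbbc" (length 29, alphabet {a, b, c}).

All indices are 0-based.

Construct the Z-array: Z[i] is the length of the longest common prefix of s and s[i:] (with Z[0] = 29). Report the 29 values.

Z[0]=29
i=1: fresh scan; Z[1]=1 scan→box=[1,2)
i=2: fresh scan; Z[2]=0
i=3: fresh scan; Z[3]=0
i=4: fresh scan; Z[4]=0
i=5: fresh scan; Z[5]=0
i=6: fresh scan; Z[6]=0
i=7: fresh scan; Z[7]=1 scan→box=[7,8)
i=8: fresh scan; Z[8]=0
i=9: fresh scan; Z[9]=0
i=10: fresh scan; Z[10]=2 scan→box=[10,12)
i=11: min(r-i=1, Z[1]=1)=1; Z[11]=2 scan→box=[11,13)
i=12: min(r-i=1, Z[1]=1)=1; Z[12]=3 scan→box=[12,15)
i=13: min(r-i=2, Z[1]=1)=1; Z[13]=1
i=14: min(r-i=1, Z[2]=0)=0; Z[14]=0
i=15: fresh scan; Z[15]=4 scan→box=[15,19)
i=16: min(r-i=3, Z[1]=1)=1; Z[16]=1
i=17: min(r-i=2, Z[2]=0)=0; Z[17]=0
i=18: min(r-i=1, Z[3]=0)=0; Z[18]=0
i=19: fresh scan; Z[19]=1 scan→box=[19,20)
i=20: fresh scan; Z[20]=0
i=21: fresh scan; Z[21]=0
i=22: fresh scan; Z[22]=1 scan→box=[22,23)
i=23: fresh scan; Z[23]=0
i=24: fresh scan; Z[24]=0
i=25: fresh scan; Z[25]=2 scan→box=[25,27)
i=26: min(r-i=1, Z[1]=1)=1; Z[26]=2 scan→box=[26,28)
i=27: min(r-i=1, Z[1]=1)=1; Z[27]=1
i=28: fresh scan; Z[28]=0

[29, 1, 0, 0, 0, 0, 0, 1, 0, 0, 2, 2, 3, 1, 0, 4, 1, 0, 0, 1, 0, 0, 1, 0, 0, 2, 2, 1, 0]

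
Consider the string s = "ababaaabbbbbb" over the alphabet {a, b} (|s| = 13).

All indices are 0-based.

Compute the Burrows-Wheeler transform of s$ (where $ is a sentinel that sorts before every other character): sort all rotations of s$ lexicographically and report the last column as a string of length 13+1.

rank  rotation        last
    0  $ababaaabbbbbb  b
    1  aaabbbbbb$abab  b
    2  aabbbbbb$ababa  a
    3  abaaabbbbbb$ab  b
    4  ababaaabbbbbb$  $
    5  abbbbbb$ababaa  a
    6  b$ababaaabbbbb  b
    7  baaabbbbbb$aba  a
    8  babaaabbbbbb$a  a
    9  bb$ababaaabbbb  b
   10  bbb$ababaaabbb  b
   11  bbbb$ababaaabb  b
   12  bbbbb$ababaaab  b
   13  bbbbbb$ababaaa  a

bbab$abaabbbba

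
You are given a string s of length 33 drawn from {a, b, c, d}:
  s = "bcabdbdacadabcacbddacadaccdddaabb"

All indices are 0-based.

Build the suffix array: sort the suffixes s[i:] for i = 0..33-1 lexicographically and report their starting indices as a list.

rank→(start, suffix):
  0 → (29, 'aabb')
  1 → (30, 'abb')
  2 → (11, 'abcacbddacadaccdddaabb')
  3 → (2, 'abdbdacadabcacbddacadaccdddaabb')
  4 → (7, 'acadabcacbddacadaccdddaabb')
  5 → (19, 'acadaccdddaabb')
  6 → (14, 'acbddacadaccdddaabb')
  7 → (23, 'accdddaabb')
  8 → (9, 'adabcacbddacadaccdddaabb')
  9 → (21, 'adaccdddaabb')
  10 → (32, 'b')
  11 → (31, 'bb')
  12 → (0, 'bcabdbdacadabcacbddacadaccdddaabb')
  13 → (12, 'bcacbddacadaccdddaabb')
  14 → (5, 'bdacadabcacbddacadaccdddaabb')
  15 → (3, 'bdbdacadabcacbddacadaccdddaabb')
  16 → (16, 'bddacadaccdddaabb')
  17 → (1, 'cabdbdacadabcacbddacadaccdddaabb')
  18 → (13, 'cacbddacadaccdddaabb')
  19 → (8, 'cadabcacbddacadaccdddaabb')
  20 → (20, 'cadaccdddaabb')
  21 → (15, 'cbddacadaccdddaabb')
  22 → (24, 'ccdddaabb')
  23 → (25, 'cdddaabb')
  24 → (28, 'daabb')
  25 → (10, 'dabcacbddacadaccdddaabb')
  26 → (6, 'dacadabcacbddacadaccdddaabb')
  27 → (18, 'dacadaccdddaabb')
  28 → (22, 'daccdddaabb')
  29 → (4, 'dbdacadabcacbddacadaccdddaabb')
  30 → (27, 'ddaabb')
  31 → (17, 'ddacadaccdddaabb')
  32 → (26, 'dddaabb')

[29, 30, 11, 2, 7, 19, 14, 23, 9, 21, 32, 31, 0, 12, 5, 3, 16, 1, 13, 8, 20, 15, 24, 25, 28, 10, 6, 18, 22, 4, 27, 17, 26]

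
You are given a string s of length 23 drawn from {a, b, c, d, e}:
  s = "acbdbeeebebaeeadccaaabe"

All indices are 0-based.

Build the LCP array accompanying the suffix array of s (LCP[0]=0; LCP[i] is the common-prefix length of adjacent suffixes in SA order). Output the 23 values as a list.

rank | idx | suffix
   0 |  18 | aaabe
   1 |  19 | aabe
   2 |  20 | abe
   3 |   0 | acbdbeeebebaeeadccaaabe
   4 |  14 | adccaaabe
   5 |  11 | aeeadccaaabe
   6 |  10 | baeeadccaaabe
   7 |   2 | bdbeeebebaeeadccaaabe
   8 |  21 | be
   9 |   8 | bebaeeadccaaabe
  10 |   4 | beeebebaeeadccaaabe
  11 |  17 | caaabe
  12 |   1 | cbdbeeebebaeeadccaaabe
  13 |  16 | ccaaabe
  14 |   3 | dbeeebebaeeadccaaabe
  15 |  15 | dccaaabe
  16 |  22 | e
  17 |  13 | eadccaaabe
  18 |   9 | ebaeeadccaaabe
  19 |   7 | ebebaeeadccaaabe
  20 |  12 | eeadccaaabe
  21 |   6 | eebebaeeadccaaabe
  22 |   5 | eeebebaeeadccaaabe

SA = [18, 19, 20, 0, 14, 11, 10, 2, 21, 8, 4, 17, 1, 16, 3, 15, 22, 13, 9, 7, 12, 6, 5]
i: (SA[i-1],SA[i]) lcp shared
  1: (18,19) 2 'aa'
  2: (19,20) 1 'a'
  3: (20,0) 1 'a'
  4: (0,14) 1 'a'
  5: (14,11) 1 'a'
  6: (11,10) 0 ''
  7: (10,2) 1 'b'
  8: (2,21) 1 'b'
  9: (21,8) 2 'be'
  10: (8,4) 2 'be'
  11: (4,17) 0 ''
  12: (17,1) 1 'c'
  13: (1,16) 1 'c'
  14: (16,3) 0 ''
  15: (3,15) 1 'd'
  16: (15,22) 0 ''
  17: (22,13) 1 'e'
  18: (13,9) 1 'e'
  19: (9,7) 2 'eb'
  20: (7,12) 1 'e'
  21: (12,6) 2 'ee'
  22: (6,5) 2 'ee'

[0, 2, 1, 1, 1, 1, 0, 1, 1, 2, 2, 0, 1, 1, 0, 1, 0, 1, 1, 2, 1, 2, 2]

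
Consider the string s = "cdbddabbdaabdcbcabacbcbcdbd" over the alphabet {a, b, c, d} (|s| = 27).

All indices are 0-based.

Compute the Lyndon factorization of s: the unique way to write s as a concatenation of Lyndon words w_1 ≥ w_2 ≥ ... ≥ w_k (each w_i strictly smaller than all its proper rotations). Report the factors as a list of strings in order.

["cd", "bdd", "abbd", "aabdcbcabacbcbcdbd"]

emit factor 1: 'cd' (i=0, period=2)
emit factor 2: 'bdd' (i=2, period=3)
emit factor 3: 'abbd' (i=5, period=4)
emit factor 4: 'aabdcbcabacbcbcdbd' (i=9, period=18)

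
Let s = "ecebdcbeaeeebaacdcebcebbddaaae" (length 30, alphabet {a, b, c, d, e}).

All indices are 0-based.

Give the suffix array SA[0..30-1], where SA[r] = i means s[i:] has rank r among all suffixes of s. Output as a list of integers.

rank→(start, suffix):
  0 → (26, 'aaae')
  1 → (13, 'aacdcebcebbddaaae')
  2 → (27, 'aae')
  3 → (14, 'acdcebcebbddaaae')
  4 → (28, 'ae')
  5 → (8, 'aeeebaacdcebcebbddaaae')
  6 → (12, 'baacdcebcebbddaaae')
  7 → (22, 'bbddaaae')
  8 → (19, 'bcebbddaaae')
  9 → (3, 'bdcbeaeeebaacdcebcebbddaaae')
  10 → (23, 'bddaaae')
  11 → (6, 'beaeeebaacdcebcebbddaaae')
  12 → (5, 'cbeaeeebaacdcebcebbddaaae')
  13 → (15, 'cdcebcebbddaaae')
  14 → (20, 'cebbddaaae')
  15 → (17, 'cebcebbddaaae')
  16 → (1, 'cebdcbeaeeebaacdcebcebbddaaae')
  17 → (25, 'daaae')
  18 → (4, 'dcbeaeeebaacdcebcebbddaaae')
  19 → (16, 'dcebcebbddaaae')
  20 → (24, 'ddaaae')
  21 → (29, 'e')
  22 → (7, 'eaeeebaacdcebcebbddaaae')
  23 → (11, 'ebaacdcebcebbddaaae')
  24 → (21, 'ebbddaaae')
  25 → (18, 'ebcebbddaaae')
  26 → (2, 'ebdcbeaeeebaacdcebcebbddaaae')
  27 → (0, 'ecebdcbeaeeebaacdcebcebbddaaae')
  28 → (10, 'eebaacdcebcebbddaaae')
  29 → (9, 'eeebaacdcebcebbddaaae')

[26, 13, 27, 14, 28, 8, 12, 22, 19, 3, 23, 6, 5, 15, 20, 17, 1, 25, 4, 16, 24, 29, 7, 11, 21, 18, 2, 0, 10, 9]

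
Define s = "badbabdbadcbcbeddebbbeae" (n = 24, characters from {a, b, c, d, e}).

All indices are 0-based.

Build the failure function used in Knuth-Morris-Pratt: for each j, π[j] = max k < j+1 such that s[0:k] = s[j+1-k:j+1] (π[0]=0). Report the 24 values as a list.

[0, 0, 0, 1, 2, 1, 0, 1, 2, 3, 0, 1, 0, 1, 0, 0, 0, 0, 1, 1, 1, 0, 0, 0]

π[0] = 0
j=1 s[j]='a': π[1]=0 (border '')
j=2 s[j]='d': π[2]=0 (border '')
j=3 s[j]='b': π[3]=1 (border 'b')
j=4 s[j]='a': π[4]=2 (border 'ba')
j=5 s[j]='b': k: 2→0; π[5]=1 (border 'b')
j=6 s[j]='d': k: 1→0; π[6]=0 (border '')
j=7 s[j]='b': π[7]=1 (border 'b')
j=8 s[j]='a': π[8]=2 (border 'ba')
j=9 s[j]='d': π[9]=3 (border 'bad')
j=10 s[j]='c': k: 3→0; π[10]=0 (border '')
j=11 s[j]='b': π[11]=1 (border 'b')
j=12 s[j]='c': k: 1→0; π[12]=0 (border '')
j=13 s[j]='b': π[13]=1 (border 'b')
j=14 s[j]='e': k: 1→0; π[14]=0 (border '')
j=15 s[j]='d': π[15]=0 (border '')
j=16 s[j]='d': π[16]=0 (border '')
j=17 s[j]='e': π[17]=0 (border '')
j=18 s[j]='b': π[18]=1 (border 'b')
j=19 s[j]='b': k: 1→0; π[19]=1 (border 'b')
j=20 s[j]='b': k: 1→0; π[20]=1 (border 'b')
j=21 s[j]='e': k: 1→0; π[21]=0 (border '')
j=22 s[j]='a': π[22]=0 (border '')
j=23 s[j]='e': π[23]=0 (border '')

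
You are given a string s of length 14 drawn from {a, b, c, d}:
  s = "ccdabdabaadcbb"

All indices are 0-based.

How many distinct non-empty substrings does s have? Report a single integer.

rank→(start, suffix):
  0 → (8, 'aadcbb')
  1 → (6, 'abaadcbb')
  2 → (3, 'abdabaadcbb')
  3 → (9, 'adcbb')
  4 → (13, 'b')
  5 → (7, 'baadcbb')
  6 → (12, 'bb')
  7 → (4, 'bdabaadcbb')
  8 → (11, 'cbb')
  9 → (0, 'ccdabdabaadcbb')
  10 → (1, 'cdabdabaadcbb')
  11 → (5, 'dabaadcbb')
  12 → (2, 'dabdabaadcbb')
  13 → (10, 'dcbb')

SA = [8, 6, 3, 9, 13, 7, 12, 4, 11, 0, 1, 5, 2, 10]
i: (SA[i-1],SA[i]) lcp shared
  1: (8,6) 1 'a'
  2: (6,3) 2 'ab'
  3: (3,9) 1 'a'
  4: (9,13) 0 ''
  5: (13,7) 1 'b'
  6: (7,12) 1 'b'
  7: (12,4) 1 'b'
  8: (4,11) 0 ''
  9: (11,0) 1 'c'
  10: (0,1) 1 'c'
  11: (1,5) 0 ''
  12: (5,2) 3 'dab'
  13: (2,10) 1 'd'

n(n+1)/2 = 14·15/2 = 105
Σ LCP = 0 + 1 + 2 + 1 + 0 + 1 + 1 + 1 + 0 + 1 + 1 + 0 + 3 + 1 = 13
distinct = 105 − 13 = 92

92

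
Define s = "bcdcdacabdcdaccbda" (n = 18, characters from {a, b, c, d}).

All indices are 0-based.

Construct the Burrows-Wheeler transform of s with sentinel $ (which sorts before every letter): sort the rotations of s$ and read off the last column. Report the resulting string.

rank  rotation             last
    0  $bcdcdacabdcdaccbda  a
    1  a$bcdcdacabdcdaccbd  d
    2  abdcdaccbda$bcdcdac  c
    3  acabdcdaccbda$bcdcd  d
    4  accbda$bcdcdacabdcd  d
    5  bcdcdacabdcdaccbda$  $
    6  bda$bcdcdacabdcdacc  c
    7  bdcdaccbda$bcdcdaca  a
    8  cabdcdaccbda$bcdcda  a
    9  cbda$bcdcdacabdcdac  c
   10  ccbda$bcdcdacabdcda  a
   11  cdacabdcdaccbda$bcd  d
   12  cdaccbda$bcdcdacabd  d
   13  cdcdacabdcdaccbda$b  b
   14  da$bcdcdacabdcdaccb  b
   15  dacabdcdaccbda$bcdc  c
   16  daccbda$bcdcdacabdc  c
   17  dcdacabdcdaccbda$bc  c
   18  dcdaccbda$bcdcdacab  b

adcdd$caacaddbbcccb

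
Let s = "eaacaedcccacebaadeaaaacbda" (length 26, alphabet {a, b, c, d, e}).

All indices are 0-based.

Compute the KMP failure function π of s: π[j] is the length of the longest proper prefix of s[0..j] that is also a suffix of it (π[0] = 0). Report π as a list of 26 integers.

π[0] = 0
j=1 s[j]='a': π[1]=0 (border '')
j=2 s[j]='a': π[2]=0 (border '')
j=3 s[j]='c': π[3]=0 (border '')
j=4 s[j]='a': π[4]=0 (border '')
j=5 s[j]='e': π[5]=1 (border 'e')
j=6 s[j]='d': k: 1→0; π[6]=0 (border '')
j=7 s[j]='c': π[7]=0 (border '')
j=8 s[j]='c': π[8]=0 (border '')
j=9 s[j]='c': π[9]=0 (border '')
j=10 s[j]='a': π[10]=0 (border '')
j=11 s[j]='c': π[11]=0 (border '')
j=12 s[j]='e': π[12]=1 (border 'e')
j=13 s[j]='b': k: 1→0; π[13]=0 (border '')
j=14 s[j]='a': π[14]=0 (border '')
j=15 s[j]='a': π[15]=0 (border '')
j=16 s[j]='d': π[16]=0 (border '')
j=17 s[j]='e': π[17]=1 (border 'e')
j=18 s[j]='a': π[18]=2 (border 'ea')
j=19 s[j]='a': π[19]=3 (border 'eaa')
j=20 s[j]='a': k: 3→0; π[20]=0 (border '')
j=21 s[j]='a': π[21]=0 (border '')
j=22 s[j]='c': π[22]=0 (border '')
j=23 s[j]='b': π[23]=0 (border '')
j=24 s[j]='d': π[24]=0 (border '')
j=25 s[j]='a': π[25]=0 (border '')

[0, 0, 0, 0, 0, 1, 0, 0, 0, 0, 0, 0, 1, 0, 0, 0, 0, 1, 2, 3, 0, 0, 0, 0, 0, 0]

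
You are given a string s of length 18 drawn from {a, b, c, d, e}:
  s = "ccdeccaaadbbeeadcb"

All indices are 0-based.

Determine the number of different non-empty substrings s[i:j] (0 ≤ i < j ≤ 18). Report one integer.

155

sorted suffixes:
  #0 SA[0]=6  'aaadbbeeadcb'
  #1 SA[1]=7  'aadbbeeadcb'
  #2 SA[2]=8  'adbbeeadcb'
  #3 SA[3]=14  'adcb'
  #4 SA[4]=17  'b'
  #5 SA[5]=10  'bbeeadcb'
  #6 SA[6]=11  'beeadcb'
  #7 SA[7]=5  'caaadbbeeadcb'
  #8 SA[8]=16  'cb'
  #9 SA[9]=4  'ccaaadbbeeadcb'
  #10 SA[10]=0  'ccdeccaaadbbeeadcb'
  #11 SA[11]=1  'cdeccaaadbbeeadcb'
  #12 SA[12]=9  'dbbeeadcb'
  #13 SA[13]=15  'dcb'
  #14 SA[14]=2  'deccaaadbbeeadcb'
  #15 SA[15]=13  'eadcb'
  #16 SA[16]=3  'eccaaadbbeeadcb'
  #17 SA[17]=12  'eeadcb'

SA = [6, 7, 8, 14, 17, 10, 11, 5, 16, 4, 0, 1, 9, 15, 2, 13, 3, 12]
[i] adj suffixes → lcp
  [1] 6/7 → 2 ('aa')
  [2] 7/8 → 1 ('a')
  [3] 8/14 → 2 ('ad')
  [4] 14/17 → 0 ('')
  [5] 17/10 → 1 ('b')
  [6] 10/11 → 1 ('b')
  [7] 11/5 → 0 ('')
  [8] 5/16 → 1 ('c')
  [9] 16/4 → 1 ('c')
  [10] 4/0 → 2 ('cc')
  [11] 0/1 → 1 ('c')
  [12] 1/9 → 0 ('')
  [13] 9/15 → 1 ('d')
  [14] 15/2 → 1 ('d')
  [15] 2/13 → 0 ('')
  [16] 13/3 → 1 ('e')
  [17] 3/12 → 1 ('e')

n(n+1)/2 = 18·19/2 = 171
Σ LCP = 0 + 2 + 1 + 2 + 0 + 1 + 1 + 0 + 1 + 1 + 2 + 1 + 0 + 1 + 1 + 0 + 1 + 1 = 16
distinct = 171 − 16 = 155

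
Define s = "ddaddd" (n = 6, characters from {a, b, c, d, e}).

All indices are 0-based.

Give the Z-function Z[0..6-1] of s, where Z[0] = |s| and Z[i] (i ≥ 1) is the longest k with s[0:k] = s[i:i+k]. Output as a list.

[6, 1, 0, 2, 2, 1]

Z[0]=6
i=1: i≥r, start 0; Z[1]=1 grow→box=[1,2)
i=2: i≥r, start 0; Z[2]=0
i=3: i≥r, start 0; Z[3]=2 grow→box=[3,5)
i=4: min(r-i=1, Z[1]=1)=1; Z[4]=2 grow→box=[4,6)
i=5: min(r-i=1, Z[1]=1)=1; Z[5]=1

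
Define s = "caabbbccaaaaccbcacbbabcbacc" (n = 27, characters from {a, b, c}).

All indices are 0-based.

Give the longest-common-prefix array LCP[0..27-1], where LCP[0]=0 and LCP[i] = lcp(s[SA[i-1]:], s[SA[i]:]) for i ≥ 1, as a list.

[0, 3, 2, 2, 1, 2, 1, 2, 3, 0, 2, 1, 2, 2, 1, 2, 2, 0, 1, 3, 2, 1, 2, 2, 1, 2, 2]

rank→(start, suffix):
  0 → (8, 'aaaaccbcacbbabcbacc')
  1 → (9, 'aaaccbcacbbabcbacc')
  2 → (1, 'aabbbccaaaaccbcacbbabcbacc')
  3 → (10, 'aaccbcacbbabcbacc')
  4 → (2, 'abbbccaaaaccbcacbbabcbacc')
  5 → (20, 'abcbacc')
  6 → (16, 'acbbabcbacc')
  7 → (24, 'acc')
  8 → (11, 'accbcacbbabcbacc')
  9 → (19, 'babcbacc')
  10 → (23, 'bacc')
  11 → (18, 'bbabcbacc')
  12 → (3, 'bbbccaaaaccbcacbbabcbacc')
  13 → (4, 'bbccaaaaccbcacbbabcbacc')
  14 → (14, 'bcacbbabcbacc')
  15 → (21, 'bcbacc')
  16 → (5, 'bccaaaaccbcacbbabcbacc')
  17 → (26, 'c')
  18 → (7, 'caaaaccbcacbbabcbacc')
  19 → (0, 'caabbbccaaaaccbcacbbabcbacc')
  20 → (15, 'cacbbabcbacc')
  21 → (22, 'cbacc')
  22 → (17, 'cbbabcbacc')
  23 → (13, 'cbcacbbabcbacc')
  24 → (25, 'cc')
  25 → (6, 'ccaaaaccbcacbbabcbacc')
  26 → (12, 'ccbcacbbabcbacc')

SA = [8, 9, 1, 10, 2, 20, 16, 24, 11, 19, 23, 18, 3, 4, 14, 21, 5, 26, 7, 0, 15, 22, 17, 13, 25, 6, 12]
rank  pair      lcp
   1  s[8:],s[9:]  3  'aaa'
   2  s[9:],s[1:]  2  'aa'
   3  s[1:],s[10:]  2  'aa'
   4  s[10:],s[2:]  1  'a'
   5  s[2:],s[20:]  2  'ab'
   6  s[20:],s[16:]  1  'a'
   7  s[16:],s[24:]  2  'ac'
   8  s[24:],s[11:]  3  'acc'
   9  s[11:],s[19:]  0  ''
  10  s[19:],s[23:]  2  'ba'
  11  s[23:],s[18:]  1  'b'
  12  s[18:],s[3:]  2  'bb'
  13  s[3:],s[4:]  2  'bb'
  14  s[4:],s[14:]  1  'b'
  15  s[14:],s[21:]  2  'bc'
  16  s[21:],s[5:]  2  'bc'
  17  s[5:],s[26:]  0  ''
  18  s[26:],s[7:]  1  'c'
  19  s[7:],s[0:]  3  'caa'
  20  s[0:],s[15:]  2  'ca'
  21  s[15:],s[22:]  1  'c'
  22  s[22:],s[17:]  2  'cb'
  23  s[17:],s[13:]  2  'cb'
  24  s[13:],s[25:]  1  'c'
  25  s[25:],s[6:]  2  'cc'
  26  s[6:],s[12:]  2  'cc'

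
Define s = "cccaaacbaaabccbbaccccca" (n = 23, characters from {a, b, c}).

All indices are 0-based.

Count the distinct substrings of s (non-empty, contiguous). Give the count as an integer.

sorted suffixes:
  #0 SA[0]=22  'a'
  #1 SA[1]=8  'aaabccbbaccccca'
  #2 SA[2]=3  'aaacbaaabccbbaccccca'
  #3 SA[3]=9  'aabccbbaccccca'
  #4 SA[4]=4  'aacbaaabccbbaccccca'
  #5 SA[5]=10  'abccbbaccccca'
  #6 SA[6]=5  'acbaaabccbbaccccca'
  #7 SA[7]=16  'accccca'
  #8 SA[8]=7  'baaabccbbaccccca'
  #9 SA[9]=15  'baccccca'
  #10 SA[10]=14  'bbaccccca'
  #11 SA[11]=11  'bccbbaccccca'
  #12 SA[12]=21  'ca'
  #13 SA[13]=2  'caaacbaaabccbbaccccca'
  #14 SA[14]=6  'cbaaabccbbaccccca'
  #15 SA[15]=13  'cbbaccccca'
  #16 SA[16]=20  'cca'
  #17 SA[17]=1  'ccaaacbaaabccbbaccccca'
  #18 SA[18]=12  'ccbbaccccca'
  #19 SA[19]=19  'ccca'
  #20 SA[20]=0  'cccaaacbaaabccbbaccccca'
  #21 SA[21]=18  'cccca'
  #22 SA[22]=17  'ccccca'

SA = [22, 8, 3, 9, 4, 10, 5, 16, 7, 15, 14, 11, 21, 2, 6, 13, 20, 1, 12, 19, 0, 18, 17]
rank  pair      lcp
   1  s[22:],s[8:]  1  'a'
   2  s[8:],s[3:]  3  'aaa'
   3  s[3:],s[9:]  2  'aa'
   4  s[9:],s[4:]  2  'aa'
   5  s[4:],s[10:]  1  'a'
   6  s[10:],s[5:]  1  'a'
   7  s[5:],s[16:]  2  'ac'
   8  s[16:],s[7:]  0  ''
   9  s[7:],s[15:]  2  'ba'
  10  s[15:],s[14:]  1  'b'
  11  s[14:],s[11:]  1  'b'
  12  s[11:],s[21:]  0  ''
  13  s[21:],s[2:]  2  'ca'
  14  s[2:],s[6:]  1  'c'
  15  s[6:],s[13:]  2  'cb'
  16  s[13:],s[20:]  1  'c'
  17  s[20:],s[1:]  3  'cca'
  18  s[1:],s[12:]  2  'cc'
  19  s[12:],s[19:]  2  'cc'
  20  s[19:],s[0:]  4  'ccca'
  21  s[0:],s[18:]  3  'ccc'
  22  s[18:],s[17:]  4  'cccc'

n(n+1)/2 = 23·24/2 = 276
Σ LCP = 0 + 1 + 3 + 2 + 2 + 1 + 1 + 2 + 0 + 2 + 1 + 1 + 0 + 2 + 1 + 2 + 1 + 3 + 2 + 2 + 4 + 3 + 4 = 40
distinct = 276 − 40 = 236

236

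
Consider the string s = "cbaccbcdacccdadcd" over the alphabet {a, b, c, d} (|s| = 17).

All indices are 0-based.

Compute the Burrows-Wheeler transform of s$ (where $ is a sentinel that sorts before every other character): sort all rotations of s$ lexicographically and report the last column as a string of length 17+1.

rank  rotation            last
    0  $cbaccbcdacccdadcd  d
    1  accbcdacccdadcd$cb  b
    2  acccdadcd$cbaccbcd  d
    3  adcd$cbaccbcdacccd  d
    4  baccbcdacccdadcd$c  c
    5  bcdacccdadcd$cbacc  c
    6  cbaccbcdacccdadcd$  $
    7  cbcdacccdadcd$cbac  c
    8  ccbcdacccdadcd$cba  a
    9  cccdadcd$cbaccbcda  a
   10  ccdadcd$cbaccbcdac  c
   11  cd$cbaccbcdacccdad  d
   12  cdacccdadcd$cbaccb  b
   13  cdadcd$cbaccbcdacc  c
   14  d$cbaccbcdacccdadc  c
   15  dacccdadcd$cbaccbc  c
   16  dadcd$cbaccbcdaccc  c
   17  dcd$cbaccbcdacccda  a

dbddcc$caacdbcccca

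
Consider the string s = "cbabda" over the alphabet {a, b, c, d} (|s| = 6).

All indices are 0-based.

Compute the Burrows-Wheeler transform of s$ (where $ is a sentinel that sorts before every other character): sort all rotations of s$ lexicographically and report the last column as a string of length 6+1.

rank  rotation last
    0  $cbabda  a
    1  a$cbabd  d
    2  abda$cb  b
    3  babda$c  c
    4  bda$cba  a
    5  cbabda$  $
    6  da$cbab  b

adbca$b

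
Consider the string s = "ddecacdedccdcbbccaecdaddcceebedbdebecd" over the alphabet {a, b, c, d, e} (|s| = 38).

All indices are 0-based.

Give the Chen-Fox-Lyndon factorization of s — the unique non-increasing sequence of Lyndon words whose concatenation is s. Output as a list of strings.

["dde", "c", "acdedccdcbbccaecdaddcceebedbdebecd"]

emit factor 1: 'dde' (i=0, period=3)
emit factor 2: 'c' (i=3, period=1)
emit factor 3: 'acdedccdcbbccaecdaddcceebedbdebecd' (i=4, period=34)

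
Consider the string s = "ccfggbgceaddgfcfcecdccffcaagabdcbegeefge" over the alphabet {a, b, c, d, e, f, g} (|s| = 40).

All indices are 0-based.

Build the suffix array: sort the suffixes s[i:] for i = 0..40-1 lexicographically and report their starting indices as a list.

sorted suffixes:
  #0 SA[0]=25  'aagabdcbegeefge'
  #1 SA[1]=28  'abdcbegeefge'
  #2 SA[2]=9  'addgfcfcecdccffcaagabdcbegeefge'
  #3 SA[3]=26  'agabdcbegeefge'
  #4 SA[4]=29  'bdcbegeefge'
  #5 SA[5]=32  'begeefge'
  #6 SA[6]=5  'bgceaddgfcfcecdccffcaagabdcbegeefge'
  #7 SA[7]=24  'caagabdcbegeefge'
  #8 SA[8]=31  'cbegeefge'
  #9 SA[9]=20  'ccffcaagabdcbegeefge'
  #10 SA[10]=0  'ccfggbgceaddgfcfcecdccffcaagabdcbegeefge'
  #11 SA[11]=18  'cdccffcaagabdcbegeefge'
  #12 SA[12]=7  'ceaddgfcfcecdccffcaagabdcbegeefge'
  #13 SA[13]=16  'cecdccffcaagabdcbegeefge'
  #14 SA[14]=14  'cfcecdccffcaagabdcbegeefge'
  #15 SA[15]=21  'cffcaagabdcbegeefge'
  #16 SA[16]=1  'cfggbgceaddgfcfcecdccffcaagabdcbegeefge'
  #17 SA[17]=30  'dcbegeefge'
  #18 SA[18]=19  'dccffcaagabdcbegeefge'
  #19 SA[19]=10  'ddgfcfcecdccffcaagabdcbegeefge'
  #20 SA[20]=11  'dgfcfcecdccffcaagabdcbegeefge'
  #21 SA[21]=39  'e'
  #22 SA[22]=8  'eaddgfcfcecdccffcaagabdcbegeefge'
  #23 SA[23]=17  'ecdccffcaagabdcbegeefge'
  #24 SA[24]=35  'eefge'
  #25 SA[25]=36  'efge'
  #26 SA[26]=33  'egeefge'
  #27 SA[27]=23  'fcaagabdcbegeefge'
  #28 SA[28]=15  'fcecdccffcaagabdcbegeefge'
  #29 SA[29]=13  'fcfcecdccffcaagabdcbegeefge'
  #30 SA[30]=22  'ffcaagabdcbegeefge'
  #31 SA[31]=37  'fge'
  #32 SA[32]=2  'fggbgceaddgfcfcecdccffcaagabdcbegeefge'
  #33 SA[33]=27  'gabdcbegeefge'
  #34 SA[34]=4  'gbgceaddgfcfcecdccffcaagabdcbegeefge'
  #35 SA[35]=6  'gceaddgfcfcecdccffcaagabdcbegeefge'
  #36 SA[36]=38  'ge'
  #37 SA[37]=34  'geefge'
  #38 SA[38]=12  'gfcfcecdccffcaagabdcbegeefge'
  #39 SA[39]=3  'ggbgceaddgfcfcecdccffcaagabdcbegeefge'

[25, 28, 9, 26, 29, 32, 5, 24, 31, 20, 0, 18, 7, 16, 14, 21, 1, 30, 19, 10, 11, 39, 8, 17, 35, 36, 33, 23, 15, 13, 22, 37, 2, 27, 4, 6, 38, 34, 12, 3]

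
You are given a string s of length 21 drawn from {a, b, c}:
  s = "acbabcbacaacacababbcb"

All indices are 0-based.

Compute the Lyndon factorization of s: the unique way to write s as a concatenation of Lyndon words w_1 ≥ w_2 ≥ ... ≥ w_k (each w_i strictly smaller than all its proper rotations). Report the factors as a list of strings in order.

emit factor 1: 'acb' (i=0, period=3)
emit factor 2: 'abcbac' (i=3, period=6)
emit factor 3: 'aacacababbcb' (i=9, period=12)

["acb", "abcbac", "aacacababbcb"]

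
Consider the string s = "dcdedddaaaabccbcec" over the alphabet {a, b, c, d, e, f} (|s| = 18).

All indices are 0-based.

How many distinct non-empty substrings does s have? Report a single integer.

153

sorted suffixes:
  #0 SA[0]=7  'aaaabccbcec'
  #1 SA[1]=8  'aaabccbcec'
  #2 SA[2]=9  'aabccbcec'
  #3 SA[3]=10  'abccbcec'
  #4 SA[4]=11  'bccbcec'
  #5 SA[5]=14  'bcec'
  #6 SA[6]=17  'c'
  #7 SA[7]=13  'cbcec'
  #8 SA[8]=12  'ccbcec'
  #9 SA[9]=1  'cdedddaaaabccbcec'
  #10 SA[10]=15  'cec'
  #11 SA[11]=6  'daaaabccbcec'
  #12 SA[12]=0  'dcdedddaaaabccbcec'
  #13 SA[13]=5  'ddaaaabccbcec'
  #14 SA[14]=4  'dddaaaabccbcec'
  #15 SA[15]=2  'dedddaaaabccbcec'
  #16 SA[16]=16  'ec'
  #17 SA[17]=3  'edddaaaabccbcec'

SA = [7, 8, 9, 10, 11, 14, 17, 13, 12, 1, 15, 6, 0, 5, 4, 2, 16, 3]
[i] adj suffixes → lcp
  [1] 7/8 → 3 ('aaa')
  [2] 8/9 → 2 ('aa')
  [3] 9/10 → 1 ('a')
  [4] 10/11 → 0 ('')
  [5] 11/14 → 2 ('bc')
  [6] 14/17 → 0 ('')
  [7] 17/13 → 1 ('c')
  [8] 13/12 → 1 ('c')
  [9] 12/1 → 1 ('c')
  [10] 1/15 → 1 ('c')
  [11] 15/6 → 0 ('')
  [12] 6/0 → 1 ('d')
  [13] 0/5 → 1 ('d')
  [14] 5/4 → 2 ('dd')
  [15] 4/2 → 1 ('d')
  [16] 2/16 → 0 ('')
  [17] 16/3 → 1 ('e')

n(n+1)/2 = 18·19/2 = 171
Σ LCP = 0 + 3 + 2 + 1 + 0 + 2 + 0 + 1 + 1 + 1 + 1 + 0 + 1 + 1 + 2 + 1 + 0 + 1 = 18
distinct = 171 − 18 = 153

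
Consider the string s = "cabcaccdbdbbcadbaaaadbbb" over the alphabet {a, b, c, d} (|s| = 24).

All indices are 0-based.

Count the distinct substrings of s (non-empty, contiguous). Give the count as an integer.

rank→(start, suffix):
  0 → (16, 'aaaadbbb')
  1 → (17, 'aaadbbb')
  2 → (18, 'aadbbb')
  3 → (1, 'abcaccdbdbbcadbaaaadbbb')
  4 → (4, 'accdbdbbcadbaaaadbbb')
  5 → (13, 'adbaaaadbbb')
  6 → (19, 'adbbb')
  7 → (23, 'b')
  8 → (15, 'baaaadbbb')
  9 → (22, 'bb')
  10 → (21, 'bbb')
  11 → (10, 'bbcadbaaaadbbb')
  12 → (2, 'bcaccdbdbbcadbaaaadbbb')
  13 → (11, 'bcadbaaaadbbb')
  14 → (8, 'bdbbcadbaaaadbbb')
  15 → (0, 'cabcaccdbdbbcadbaaaadbbb')
  16 → (3, 'caccdbdbbcadbaaaadbbb')
  17 → (12, 'cadbaaaadbbb')
  18 → (5, 'ccdbdbbcadbaaaadbbb')
  19 → (6, 'cdbdbbcadbaaaadbbb')
  20 → (14, 'dbaaaadbbb')
  21 → (20, 'dbbb')
  22 → (9, 'dbbcadbaaaadbbb')
  23 → (7, 'dbdbbcadbaaaadbbb')

SA = [16, 17, 18, 1, 4, 13, 19, 23, 15, 22, 21, 10, 2, 11, 8, 0, 3, 12, 5, 6, 14, 20, 9, 7]
[i] adj suffixes → lcp
  [1] 16/17 → 3 ('aaa')
  [2] 17/18 → 2 ('aa')
  [3] 18/1 → 1 ('a')
  [4] 1/4 → 1 ('a')
  [5] 4/13 → 1 ('a')
  [6] 13/19 → 3 ('adb')
  [7] 19/23 → 0 ('')
  [8] 23/15 → 1 ('b')
  [9] 15/22 → 1 ('b')
  [10] 22/21 → 2 ('bb')
  [11] 21/10 → 2 ('bb')
  [12] 10/2 → 1 ('b')
  [13] 2/11 → 3 ('bca')
  [14] 11/8 → 1 ('b')
  [15] 8/0 → 0 ('')
  [16] 0/3 → 2 ('ca')
  [17] 3/12 → 2 ('ca')
  [18] 12/5 → 1 ('c')
  [19] 5/6 → 1 ('c')
  [20] 6/14 → 0 ('')
  [21] 14/20 → 2 ('db')
  [22] 20/9 → 3 ('dbb')
  [23] 9/7 → 2 ('db')

n(n+1)/2 = 24·25/2 = 300
Σ LCP = 0 + 3 + 2 + 1 + 1 + 1 + 3 + 0 + 1 + 1 + 2 + 2 + 1 + 3 + 1 + 0 + 2 + 2 + 1 + 1 + 0 + 2 + 3 + 2 = 35
distinct = 300 − 35 = 265

265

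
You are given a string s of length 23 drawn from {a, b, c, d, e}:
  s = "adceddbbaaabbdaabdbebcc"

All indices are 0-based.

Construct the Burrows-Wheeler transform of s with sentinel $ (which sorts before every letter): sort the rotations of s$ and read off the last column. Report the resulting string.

cbadaa$bdaebadcbdbdbaebc

rank  rotation                  last
    0  $adceddbbaaabbdaabdbebcc  c
    1  aaabbdaabdbebcc$adceddbb  b
    2  aabbdaabdbebcc$adceddbba  a
    3  aabdbebcc$adceddbbaaabbd  d
    4  abbdaabdbebcc$adceddbbaa  a
    5  abdbebcc$adceddbbaaabbda  a
    6  adceddbbaaabbdaabdbebcc$  $
    7  baaabbdaabdbebcc$adceddb  b
    8  bbaaabbdaabdbebcc$adcedd  d
    9  bbdaabdbebcc$adceddbbaaa  a
   10  bcc$adceddbbaaabbdaabdbe  e
   11  bdaabdbebcc$adceddbbaaab  b
   12  bdbebcc$adceddbbaaabbdaa  a
   13  bebcc$adceddbbaaabbdaabd  d
   14  c$adceddbbaaabbdaabdbebc  c
   15  cc$adceddbbaaabbdaabdbeb  b
   16  ceddbbaaabbdaabdbebcc$ad  d
   17  daabdbebcc$adceddbbaaabb  b
   18  dbbaaabbdaabdbebcc$adced  d
   19  dbebcc$adceddbbaaabbdaab  b
   20  dceddbbaaabbdaabdbebcc$a  a
   21  ddbbaaabbdaabdbebcc$adce  e
   22  ebcc$adceddbbaaabbdaabdb  b
   23  eddbbaaabbdaabdbebcc$adc  c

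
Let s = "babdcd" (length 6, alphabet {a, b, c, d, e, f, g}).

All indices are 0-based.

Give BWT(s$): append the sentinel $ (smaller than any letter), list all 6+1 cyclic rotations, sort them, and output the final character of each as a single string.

db$adcb

rank  rotation last
    0  $babdcd  d
    1  abdcd$b  b
    2  babdcd$  $
    3  bdcd$ba  a
    4  cd$babd  d
    5  d$babdc  c
    6  dcd$bab  b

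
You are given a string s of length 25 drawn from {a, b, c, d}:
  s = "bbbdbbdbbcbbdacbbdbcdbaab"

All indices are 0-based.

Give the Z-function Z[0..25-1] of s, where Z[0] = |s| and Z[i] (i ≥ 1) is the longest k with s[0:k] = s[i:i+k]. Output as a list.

Z[0]=25
i=1: fresh scan; Z[1]=2 extend→box=[1,3)
i=2: min(r-i=1, Z[1]=2)=1; Z[2]=1
i=3: fresh scan; Z[3]=0
i=4: fresh scan; Z[4]=2 extend→box=[4,6)
i=5: min(r-i=1, Z[1]=2)=1; Z[5]=1
i=6: fresh scan; Z[6]=0
i=7: fresh scan; Z[7]=2 extend→box=[7,9)
i=8: min(r-i=1, Z[1]=2)=1; Z[8]=1
i=9: fresh scan; Z[9]=0
i=10: fresh scan; Z[10]=2 extend→box=[10,12)
i=11: min(r-i=1, Z[1]=2)=1; Z[11]=1
i=12: fresh scan; Z[12]=0
i=13: fresh scan; Z[13]=0
i=14: fresh scan; Z[14]=0
i=15: fresh scan; Z[15]=2 extend→box=[15,17)
i=16: min(r-i=1, Z[1]=2)=1; Z[16]=1
i=17: fresh scan; Z[17]=0
i=18: fresh scan; Z[18]=1 extend→box=[18,19)
i=19: fresh scan; Z[19]=0
i=20: fresh scan; Z[20]=0
i=21: fresh scan; Z[21]=1 extend→box=[21,22)
i=22: fresh scan; Z[22]=0
i=23: fresh scan; Z[23]=0
i=24: fresh scan; Z[24]=1 extend→box=[24,25)

[25, 2, 1, 0, 2, 1, 0, 2, 1, 0, 2, 1, 0, 0, 0, 2, 1, 0, 1, 0, 0, 1, 0, 0, 1]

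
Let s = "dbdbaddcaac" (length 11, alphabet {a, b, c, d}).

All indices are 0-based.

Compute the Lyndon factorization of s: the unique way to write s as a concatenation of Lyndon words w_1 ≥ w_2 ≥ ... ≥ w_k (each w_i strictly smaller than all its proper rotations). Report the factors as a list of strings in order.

["d", "bd", "b", "addc", "aac"]

emit factor 1: 'd' (i=0, period=1)
emit factor 2: 'bd' (i=1, period=2)
emit factor 3: 'b' (i=3, period=1)
emit factor 4: 'addc' (i=4, period=4)
emit factor 5: 'aac' (i=8, period=3)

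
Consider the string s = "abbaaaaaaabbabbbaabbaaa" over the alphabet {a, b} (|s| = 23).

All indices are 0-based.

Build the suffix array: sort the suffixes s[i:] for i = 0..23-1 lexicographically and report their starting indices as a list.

rank→(start, suffix):
  0 → (22, 'a')
  1 → (21, 'aa')
  2 → (20, 'aaa')
  3 → (3, 'aaaaaaabbabbbaabbaaa')
  4 → (4, 'aaaaaabbabbbaabbaaa')
  5 → (5, 'aaaaabbabbbaabbaaa')
  6 → (6, 'aaaabbabbbaabbaaa')
  7 → (7, 'aaabbabbbaabbaaa')
  8 → (16, 'aabbaaa')
  9 → (8, 'aabbabbbaabbaaa')
  10 → (17, 'abbaaa')
  11 → (0, 'abbaaaaaaabbabbbaabbaaa')
  12 → (9, 'abbabbbaabbaaa')
  13 → (12, 'abbbaabbaaa')
  14 → (19, 'baaa')
  15 → (2, 'baaaaaaabbabbbaabbaaa')
  16 → (15, 'baabbaaa')
  17 → (11, 'babbbaabbaaa')
  18 → (18, 'bbaaa')
  19 → (1, 'bbaaaaaaabbabbbaabbaaa')
  20 → (14, 'bbaabbaaa')
  21 → (10, 'bbabbbaabbaaa')
  22 → (13, 'bbbaabbaaa')

[22, 21, 20, 3, 4, 5, 6, 7, 16, 8, 17, 0, 9, 12, 19, 2, 15, 11, 18, 1, 14, 10, 13]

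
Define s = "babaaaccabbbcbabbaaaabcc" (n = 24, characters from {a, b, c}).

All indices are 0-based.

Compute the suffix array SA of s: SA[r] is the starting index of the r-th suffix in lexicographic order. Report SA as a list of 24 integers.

rank→(start, suffix):
  0 → (17, 'aaaabcc')
  1 → (18, 'aaabcc')
  2 → (3, 'aaaccabbbcbabbaaaabcc')
  3 → (19, 'aabcc')
  4 → (4, 'aaccabbbcbabbaaaabcc')
  5 → (1, 'abaaaccabbbcbabbaaaabcc')
  6 → (14, 'abbaaaabcc')
  7 → (8, 'abbbcbabbaaaabcc')
  8 → (20, 'abcc')
  9 → (5, 'accabbbcbabbaaaabcc')
  10 → (16, 'baaaabcc')
  11 → (2, 'baaaccabbbcbabbaaaabcc')
  12 → (0, 'babaaaccabbbcbabbaaaabcc')
  13 → (13, 'babbaaaabcc')
  14 → (15, 'bbaaaabcc')
  15 → (9, 'bbbcbabbaaaabcc')
  16 → (10, 'bbcbabbaaaabcc')
  17 → (11, 'bcbabbaaaabcc')
  18 → (21, 'bcc')
  19 → (23, 'c')
  20 → (7, 'cabbbcbabbaaaabcc')
  21 → (12, 'cbabbaaaabcc')
  22 → (22, 'cc')
  23 → (6, 'ccabbbcbabbaaaabcc')

[17, 18, 3, 19, 4, 1, 14, 8, 20, 5, 16, 2, 0, 13, 15, 9, 10, 11, 21, 23, 7, 12, 22, 6]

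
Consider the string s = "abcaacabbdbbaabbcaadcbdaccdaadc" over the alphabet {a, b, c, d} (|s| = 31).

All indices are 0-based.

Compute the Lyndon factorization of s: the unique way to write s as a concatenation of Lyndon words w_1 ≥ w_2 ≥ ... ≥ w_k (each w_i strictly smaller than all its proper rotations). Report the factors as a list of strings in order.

["abc", "aacabbdbb", "aabbcaadcbdaccdaadc"]

emit factor 1: 'abc' (i=0, period=3)
emit factor 2: 'aacabbdbb' (i=3, period=9)
emit factor 3: 'aabbcaadcbdaccdaadc' (i=12, period=19)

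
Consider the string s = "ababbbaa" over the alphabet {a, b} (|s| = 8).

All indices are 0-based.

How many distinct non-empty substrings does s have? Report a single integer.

rank | idx | suffix
   0 |   7 | a
   1 |   6 | aa
   2 |   0 | ababbbaa
   3 |   2 | abbbaa
   4 |   5 | baa
   5 |   1 | babbbaa
   6 |   4 | bbaa
   7 |   3 | bbbaa

SA = [7, 6, 0, 2, 5, 1, 4, 3]
i: (SA[i-1],SA[i]) lcp shared
  1: (7,6) 1 'a'
  2: (6,0) 1 'a'
  3: (0,2) 2 'ab'
  4: (2,5) 0 ''
  5: (5,1) 2 'ba'
  6: (1,4) 1 'b'
  7: (4,3) 2 'bb'

n(n+1)/2 = 8·9/2 = 36
Σ LCP = 0 + 1 + 1 + 2 + 0 + 2 + 1 + 2 = 9
distinct = 36 − 9 = 27

27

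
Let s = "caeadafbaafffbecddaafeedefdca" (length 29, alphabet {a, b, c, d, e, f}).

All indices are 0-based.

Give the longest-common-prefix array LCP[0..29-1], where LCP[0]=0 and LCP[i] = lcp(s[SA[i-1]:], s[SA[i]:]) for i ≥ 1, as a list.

[0, 1, 3, 1, 1, 1, 2, 2, 0, 1, 0, 2, 1, 0, 2, 1, 1, 1, 0, 1, 1, 1, 1, 0, 2, 1, 1, 1, 2]

rank | idx | suffix
   0 |  28 | a
   1 |  18 | aafeedefdca
   2 |   8 | aafffbecddaafeedefdca
   3 |   3 | adafbaafffbecddaafeedefdca
   4 |   1 | aeadafbaafffbecddaafeedefdca
   5 |   5 | afbaafffbecddaafeedefdca
   6 |  19 | afeedefdca
   7 |   9 | afffbecddaafeedefdca
   8 |   7 | baafffbecddaafeedefdca
   9 |  13 | becddaafeedefdca
  10 |  27 | ca
  11 |   0 | caeadafbaafffbecddaafeedefdca
  12 |  15 | cddaafeedefdca
  13 |  17 | daafeedefdca
  14 |   4 | dafbaafffbecddaafeedefdca
  15 |  26 | dca
  16 |  16 | ddaafeedefdca
  17 |  23 | defdca
  18 |   2 | eadafbaafffbecddaafeedefdca
  19 |  14 | ecddaafeedefdca
  20 |  22 | edefdca
  21 |  21 | eedefdca
  22 |  24 | efdca
  23 |   6 | fbaafffbecddaafeedefdca
  24 |  12 | fbecddaafeedefdca
  25 |  25 | fdca
  26 |  20 | feedefdca
  27 |  11 | ffbecddaafeedefdca
  28 |  10 | fffbecddaafeedefdca

SA = [28, 18, 8, 3, 1, 5, 19, 9, 7, 13, 27, 0, 15, 17, 4, 26, 16, 23, 2, 14, 22, 21, 24, 6, 12, 25, 20, 11, 10]
rank  pair      lcp
   1  s[28:],s[18:]  1  'a'
   2  s[18:],s[8:]  3  'aaf'
   3  s[8:],s[3:]  1  'a'
   4  s[3:],s[1:]  1  'a'
   5  s[1:],s[5:]  1  'a'
   6  s[5:],s[19:]  2  'af'
   7  s[19:],s[9:]  2  'af'
   8  s[9:],s[7:]  0  ''
   9  s[7:],s[13:]  1  'b'
  10  s[13:],s[27:]  0  ''
  11  s[27:],s[0:]  2  'ca'
  12  s[0:],s[15:]  1  'c'
  13  s[15:],s[17:]  0  ''
  14  s[17:],s[4:]  2  'da'
  15  s[4:],s[26:]  1  'd'
  16  s[26:],s[16:]  1  'd'
  17  s[16:],s[23:]  1  'd'
  18  s[23:],s[2:]  0  ''
  19  s[2:],s[14:]  1  'e'
  20  s[14:],s[22:]  1  'e'
  21  s[22:],s[21:]  1  'e'
  22  s[21:],s[24:]  1  'e'
  23  s[24:],s[6:]  0  ''
  24  s[6:],s[12:]  2  'fb'
  25  s[12:],s[25:]  1  'f'
  26  s[25:],s[20:]  1  'f'
  27  s[20:],s[11:]  1  'f'
  28  s[11:],s[10:]  2  'ff'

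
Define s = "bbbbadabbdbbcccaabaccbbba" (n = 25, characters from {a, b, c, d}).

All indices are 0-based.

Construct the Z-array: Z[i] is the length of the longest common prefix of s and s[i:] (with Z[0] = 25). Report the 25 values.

[25, 3, 2, 1, 0, 0, 0, 2, 1, 0, 2, 1, 0, 0, 0, 0, 0, 1, 0, 0, 0, 3, 2, 1, 0]

Z[0]=25
i=1: i≥r, start 0; Z[1]=3 extend→box=[1,4)
i=2: min(r-i=2, Z[1]=3)=2; Z[2]=2
i=3: min(r-i=1, Z[2]=2)=1; Z[3]=1
i=4: i≥r, start 0; Z[4]=0
i=5: i≥r, start 0; Z[5]=0
i=6: i≥r, start 0; Z[6]=0
i=7: i≥r, start 0; Z[7]=2 extend→box=[7,9)
i=8: min(r-i=1, Z[1]=3)=1; Z[8]=1
i=9: i≥r, start 0; Z[9]=0
i=10: i≥r, start 0; Z[10]=2 extend→box=[10,12)
i=11: min(r-i=1, Z[1]=3)=1; Z[11]=1
i=12: i≥r, start 0; Z[12]=0
i=13: i≥r, start 0; Z[13]=0
i=14: i≥r, start 0; Z[14]=0
i=15: i≥r, start 0; Z[15]=0
i=16: i≥r, start 0; Z[16]=0
i=17: i≥r, start 0; Z[17]=1 extend→box=[17,18)
i=18: i≥r, start 0; Z[18]=0
i=19: i≥r, start 0; Z[19]=0
i=20: i≥r, start 0; Z[20]=0
i=21: i≥r, start 0; Z[21]=3 extend→box=[21,24)
i=22: min(r-i=2, Z[1]=3)=2; Z[22]=2
i=23: min(r-i=1, Z[2]=2)=1; Z[23]=1
i=24: i≥r, start 0; Z[24]=0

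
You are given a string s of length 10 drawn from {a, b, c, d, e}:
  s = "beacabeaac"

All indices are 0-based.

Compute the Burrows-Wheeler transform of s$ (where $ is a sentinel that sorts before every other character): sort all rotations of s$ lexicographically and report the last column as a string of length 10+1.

rank  rotation     last
    0  $beacabeaac  c
    1  aac$beacabe  e
    2  abeaac$beac  c
    3  ac$beacabea  a
    4  acabeaac$be  e
    5  beaac$beaca  a
    6  beacabeaac$  $
    7  c$beacabeaa  a
    8  cabeaac$bea  a
    9  eaac$beacab  b
   10  eacabeaac$b  b

cecaea$aabb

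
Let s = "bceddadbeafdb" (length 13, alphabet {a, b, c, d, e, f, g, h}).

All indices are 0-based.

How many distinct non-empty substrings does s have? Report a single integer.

83

sorted suffixes:
  #0 SA[0]=5  'adbeafdb'
  #1 SA[1]=9  'afdb'
  #2 SA[2]=12  'b'
  #3 SA[3]=0  'bceddadbeafdb'
  #4 SA[4]=7  'beafdb'
  #5 SA[5]=1  'ceddadbeafdb'
  #6 SA[6]=4  'dadbeafdb'
  #7 SA[7]=11  'db'
  #8 SA[8]=6  'dbeafdb'
  #9 SA[9]=3  'ddadbeafdb'
  #10 SA[10]=8  'eafdb'
  #11 SA[11]=2  'eddadbeafdb'
  #12 SA[12]=10  'fdb'

SA = [5, 9, 12, 0, 7, 1, 4, 11, 6, 3, 8, 2, 10]
rank  pair      lcp
   1  s[5:],s[9:]  1  'a'
   2  s[9:],s[12:]  0  ''
   3  s[12:],s[0:]  1  'b'
   4  s[0:],s[7:]  1  'b'
   5  s[7:],s[1:]  0  ''
   6  s[1:],s[4:]  0  ''
   7  s[4:],s[11:]  1  'd'
   8  s[11:],s[6:]  2  'db'
   9  s[6:],s[3:]  1  'd'
  10  s[3:],s[8:]  0  ''
  11  s[8:],s[2:]  1  'e'
  12  s[2:],s[10:]  0  ''

n(n+1)/2 = 13·14/2 = 91
Σ LCP = 0 + 1 + 0 + 1 + 1 + 0 + 0 + 1 + 2 + 1 + 0 + 1 + 0 = 8
distinct = 91 − 8 = 83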